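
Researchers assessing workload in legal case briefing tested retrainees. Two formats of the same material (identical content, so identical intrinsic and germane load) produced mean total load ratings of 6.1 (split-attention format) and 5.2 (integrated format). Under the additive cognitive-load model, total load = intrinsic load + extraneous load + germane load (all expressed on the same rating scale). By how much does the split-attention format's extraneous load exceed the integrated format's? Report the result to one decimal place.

0.9

Intrinsic and germane load are equal across formats, so the difference in total load equals the difference in extraneous load.
Extraneous-load difference = 6.1 − 5.2 = 0.9.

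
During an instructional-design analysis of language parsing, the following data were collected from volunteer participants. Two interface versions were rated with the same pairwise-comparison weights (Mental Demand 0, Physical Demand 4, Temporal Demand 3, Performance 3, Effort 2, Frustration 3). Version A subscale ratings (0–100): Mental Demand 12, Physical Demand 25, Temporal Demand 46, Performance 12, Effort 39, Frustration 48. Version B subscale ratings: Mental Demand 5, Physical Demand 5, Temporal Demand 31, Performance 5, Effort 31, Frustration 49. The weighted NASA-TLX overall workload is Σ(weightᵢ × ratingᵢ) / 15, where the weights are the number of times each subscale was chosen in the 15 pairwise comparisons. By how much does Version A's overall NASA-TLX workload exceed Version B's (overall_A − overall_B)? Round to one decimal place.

Version A weighted sum = 0·12 + 4·25 + 3·46 + 3·12 + 2·39 + 3·48 = 0 + 100 + 138 + 36 + 78 + 144 = 496; overall_A = 496/15 = 33.0667.
Version B weighted sum = 0·5 + 4·5 + 3·31 + 3·5 + 2·31 + 3·49 = 0 + 20 + 93 + 15 + 62 + 147 = 337; overall_B = 337/15 = 22.4667.
Difference = 33.0667 − 22.4667 = 10.6000 ≈ 10.6.

10.6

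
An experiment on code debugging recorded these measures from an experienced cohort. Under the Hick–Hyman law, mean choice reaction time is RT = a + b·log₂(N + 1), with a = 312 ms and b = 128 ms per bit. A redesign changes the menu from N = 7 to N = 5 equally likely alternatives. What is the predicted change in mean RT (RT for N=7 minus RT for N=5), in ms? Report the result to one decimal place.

RT(7) = 312 + 128·log₂(8) = 312 + 128·3.0000 = 696.0000 ms.
RT(5) = 312 + 128·log₂(6) = 312 + 128·2.5850 = 642.8800 ms.
Difference = 696.0000 − 642.8800 = 53.1200 ≈ 53.1 ms.

53.1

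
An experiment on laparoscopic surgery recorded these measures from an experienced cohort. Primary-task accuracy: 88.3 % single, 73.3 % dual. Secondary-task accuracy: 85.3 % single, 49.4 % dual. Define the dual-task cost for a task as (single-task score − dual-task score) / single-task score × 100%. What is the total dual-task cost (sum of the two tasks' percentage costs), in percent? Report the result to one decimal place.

Primary cost = (88.3 − 73.3) / 88.3 × 100% = 16.9875%.
Secondary cost = (85.3 − 49.4) / 85.3 × 100% = 42.0868%.
Total = 16.9875% + 42.0868% = 59.0743% ≈ 59.1%.

59.1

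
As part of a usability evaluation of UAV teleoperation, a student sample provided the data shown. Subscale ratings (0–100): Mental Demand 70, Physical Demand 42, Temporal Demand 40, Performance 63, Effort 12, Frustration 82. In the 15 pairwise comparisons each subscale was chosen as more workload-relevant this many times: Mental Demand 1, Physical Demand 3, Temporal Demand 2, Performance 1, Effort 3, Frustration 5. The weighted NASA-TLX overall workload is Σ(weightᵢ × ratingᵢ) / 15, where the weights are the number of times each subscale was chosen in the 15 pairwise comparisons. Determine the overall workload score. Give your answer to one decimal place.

52.3

The tallies are the weights (they sum to 15).
Weighted sum = 1·70 + 3·42 + 2·40 + 1·63 + 3·12 + 5·82
            = 70 + 126 + 80 + 63 + 36 + 410 = 785.
Overall workload = 785 / 15 = 52.3333 ≈ 52.3.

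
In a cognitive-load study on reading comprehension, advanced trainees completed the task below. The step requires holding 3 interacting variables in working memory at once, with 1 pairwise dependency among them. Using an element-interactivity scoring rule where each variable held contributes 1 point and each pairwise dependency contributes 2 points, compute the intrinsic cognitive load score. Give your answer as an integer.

5

Element contribution: 3 × 1 = 3.
Interaction contribution: 1 × 2 = 2.
Intrinsic load = 3 + 2 = 5.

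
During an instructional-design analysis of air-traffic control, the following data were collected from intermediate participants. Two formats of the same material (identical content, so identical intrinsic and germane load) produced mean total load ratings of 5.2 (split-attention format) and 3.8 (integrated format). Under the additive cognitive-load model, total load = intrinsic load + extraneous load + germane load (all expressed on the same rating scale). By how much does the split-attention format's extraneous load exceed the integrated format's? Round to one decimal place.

1.4

Intrinsic and germane load are equal across formats, so the difference in total load equals the difference in extraneous load.
Extraneous-load difference = 5.2 − 3.8 = 1.4.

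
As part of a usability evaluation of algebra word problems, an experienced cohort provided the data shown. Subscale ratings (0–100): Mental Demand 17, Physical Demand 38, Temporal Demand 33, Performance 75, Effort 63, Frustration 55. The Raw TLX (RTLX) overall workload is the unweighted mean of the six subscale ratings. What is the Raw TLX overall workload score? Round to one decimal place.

Sum of ratings = 17 + 38 + 33 + 75 + 63 + 55 = 281.
RTLX = 281 / 6 = 46.8333 ≈ 46.8.

46.8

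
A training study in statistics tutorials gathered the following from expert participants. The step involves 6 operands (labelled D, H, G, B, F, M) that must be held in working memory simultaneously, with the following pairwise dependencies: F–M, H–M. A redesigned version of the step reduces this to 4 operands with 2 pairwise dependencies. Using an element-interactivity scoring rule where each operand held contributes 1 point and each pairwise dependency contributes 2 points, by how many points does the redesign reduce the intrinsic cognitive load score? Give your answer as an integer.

2

Original: 6 × 1 + 2 × 2 = 6 + 4 = 10.
Redesigned: 4 × 1 + 2 × 2 = 4 + 4 = 8.
Reduction = 10 − 8 = 2.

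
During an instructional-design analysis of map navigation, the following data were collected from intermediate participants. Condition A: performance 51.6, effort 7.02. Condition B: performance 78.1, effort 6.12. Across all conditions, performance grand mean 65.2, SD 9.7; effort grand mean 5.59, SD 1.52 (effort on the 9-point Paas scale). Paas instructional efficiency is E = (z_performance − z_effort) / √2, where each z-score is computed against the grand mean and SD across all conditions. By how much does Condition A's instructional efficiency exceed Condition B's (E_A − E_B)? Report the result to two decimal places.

Condition A: z_P = (51.6 − 65.2)/9.7 = -1.4021; z_E = (7.02 − 5.59)/1.52 = 0.9408; E_A = (-1.4021 − 0.9408)/√2 = -1.6567.
Condition B: z_P = (78.1 − 65.2)/9.7 = 1.3299; z_E = (6.12 − 5.59)/1.52 = 0.3487; E_B = (1.3299 − 0.3487)/√2 = 0.6938.
E_A − E_B = -1.6567 − 0.6938 = -2.3505 ≈ -2.35.

-2.35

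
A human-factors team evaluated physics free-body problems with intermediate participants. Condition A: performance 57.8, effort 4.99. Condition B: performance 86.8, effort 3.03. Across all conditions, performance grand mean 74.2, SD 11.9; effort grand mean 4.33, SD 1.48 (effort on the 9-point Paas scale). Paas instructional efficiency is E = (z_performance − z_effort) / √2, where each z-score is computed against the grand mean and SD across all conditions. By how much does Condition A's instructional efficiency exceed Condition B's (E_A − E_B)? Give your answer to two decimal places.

Condition A: z_P = (57.8 − 74.2)/11.9 = -1.3782; z_E = (4.99 − 4.33)/1.48 = 0.4459; E_A = (-1.3782 − 0.4459)/√2 = -1.2898.
Condition B: z_P = (86.8 − 74.2)/11.9 = 1.0588; z_E = (3.03 − 4.33)/1.48 = -0.8784; E_B = (1.0588 − (-0.8784))/√2 = 1.3698.
E_A − E_B = -1.2898 − 1.3698 = -2.6596 ≈ -2.66.

-2.66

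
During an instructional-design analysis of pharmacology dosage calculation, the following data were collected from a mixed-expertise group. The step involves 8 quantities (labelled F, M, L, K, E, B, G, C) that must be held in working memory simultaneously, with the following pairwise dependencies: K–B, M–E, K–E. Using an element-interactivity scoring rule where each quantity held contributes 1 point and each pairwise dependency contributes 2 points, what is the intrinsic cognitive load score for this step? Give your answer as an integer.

Count of quantities held simultaneously: 8.
Count of pairwise dependencies listed: 3.
Element contribution: 8 × 1 = 8.
Interaction contribution: 3 × 2 = 6.
Intrinsic load = 8 + 6 = 14.

14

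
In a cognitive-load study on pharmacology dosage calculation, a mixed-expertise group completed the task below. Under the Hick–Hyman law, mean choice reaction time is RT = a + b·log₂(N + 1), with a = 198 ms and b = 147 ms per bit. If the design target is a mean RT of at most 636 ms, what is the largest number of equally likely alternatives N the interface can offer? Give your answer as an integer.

Set 198 + 147·log₂(N + 1) ≤ 636.
log₂(N + 1) ≤ (636 − 198) / 147 = 2.9796.
N + 1 ≤ 2^2.9796 = 7.8877.
N ≤ 6.8877, so the largest integer N is 6.

6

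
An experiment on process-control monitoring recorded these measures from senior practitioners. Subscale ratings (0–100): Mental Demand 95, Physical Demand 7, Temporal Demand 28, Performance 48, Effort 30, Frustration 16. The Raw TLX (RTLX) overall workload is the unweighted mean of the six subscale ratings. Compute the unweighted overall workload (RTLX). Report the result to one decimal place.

Sum of ratings = 95 + 7 + 28 + 48 + 30 + 16 = 224.
RTLX = 224 / 6 = 37.3333 ≈ 37.3.

37.3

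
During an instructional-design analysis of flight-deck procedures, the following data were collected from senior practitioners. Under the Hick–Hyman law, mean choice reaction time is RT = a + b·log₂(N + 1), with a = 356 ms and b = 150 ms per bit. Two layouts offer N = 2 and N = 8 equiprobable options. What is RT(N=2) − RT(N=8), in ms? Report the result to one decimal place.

-237.7

RT(2) = 356 + 150·log₂(3) = 356 + 150·1.5850 = 593.7500 ms.
RT(8) = 356 + 150·log₂(9) = 356 + 150·3.1699 = 831.4850 ms.
Difference = 593.7500 − 831.4850 = -237.7350 ≈ -237.7 ms.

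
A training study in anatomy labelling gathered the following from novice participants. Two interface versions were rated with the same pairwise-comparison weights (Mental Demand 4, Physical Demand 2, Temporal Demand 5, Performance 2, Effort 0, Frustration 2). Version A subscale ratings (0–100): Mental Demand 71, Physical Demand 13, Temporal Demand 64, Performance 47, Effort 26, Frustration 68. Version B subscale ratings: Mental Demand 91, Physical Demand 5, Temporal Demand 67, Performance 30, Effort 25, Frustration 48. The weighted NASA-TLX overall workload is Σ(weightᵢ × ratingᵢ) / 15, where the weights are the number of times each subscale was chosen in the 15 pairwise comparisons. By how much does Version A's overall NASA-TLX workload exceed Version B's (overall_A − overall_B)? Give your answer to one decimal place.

Version A weighted sum = 4·71 + 2·13 + 5·64 + 2·47 + 0·26 + 2·68 = 284 + 26 + 320 + 94 + 0 + 136 = 860; overall_A = 860/15 = 57.3333.
Version B weighted sum = 4·91 + 2·5 + 5·67 + 2·30 + 0·25 + 2·48 = 364 + 10 + 335 + 60 + 0 + 96 = 865; overall_B = 865/15 = 57.6667.
Difference = 57.3333 − 57.6667 = -0.3334 ≈ -0.3.

-0.3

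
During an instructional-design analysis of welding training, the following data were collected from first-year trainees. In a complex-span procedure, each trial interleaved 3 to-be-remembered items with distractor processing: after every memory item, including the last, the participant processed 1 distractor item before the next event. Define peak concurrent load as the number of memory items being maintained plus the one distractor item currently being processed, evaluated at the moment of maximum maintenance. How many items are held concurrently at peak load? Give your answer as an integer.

4

Maintenance is greatest during the distractor(s) after memory item 3: all 3 memory items are being held.
One distractor item is concurrently being processed.
Peak concurrent load = 3 + 1 = 4 items.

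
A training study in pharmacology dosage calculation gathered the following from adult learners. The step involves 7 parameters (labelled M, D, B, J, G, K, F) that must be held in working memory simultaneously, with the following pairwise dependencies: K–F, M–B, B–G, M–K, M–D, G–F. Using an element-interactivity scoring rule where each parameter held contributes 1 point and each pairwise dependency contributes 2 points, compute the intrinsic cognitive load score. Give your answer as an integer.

Count of parameters held simultaneously: 7.
Count of pairwise dependencies listed: 6.
Element contribution: 7 × 1 = 7.
Interaction contribution: 6 × 2 = 12.
Intrinsic load = 7 + 12 = 19.

19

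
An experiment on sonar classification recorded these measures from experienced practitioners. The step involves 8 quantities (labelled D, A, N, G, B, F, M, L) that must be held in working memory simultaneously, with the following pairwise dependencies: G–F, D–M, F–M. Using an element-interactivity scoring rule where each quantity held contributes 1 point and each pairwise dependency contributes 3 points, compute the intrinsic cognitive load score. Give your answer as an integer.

Count of quantities held simultaneously: 8.
Count of pairwise dependencies listed: 3.
Element contribution: 8 × 1 = 8.
Interaction contribution: 3 × 3 = 9.
Intrinsic load = 8 + 9 = 17.

17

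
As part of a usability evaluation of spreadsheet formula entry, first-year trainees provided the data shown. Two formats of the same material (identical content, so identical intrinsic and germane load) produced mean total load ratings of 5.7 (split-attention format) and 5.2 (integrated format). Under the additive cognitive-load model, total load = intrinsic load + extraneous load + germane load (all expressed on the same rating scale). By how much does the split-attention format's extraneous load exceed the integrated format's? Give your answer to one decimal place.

Intrinsic and germane load are equal across formats, so the difference in total load equals the difference in extraneous load.
Extraneous-load difference = 5.7 − 5.2 = 0.5.

0.5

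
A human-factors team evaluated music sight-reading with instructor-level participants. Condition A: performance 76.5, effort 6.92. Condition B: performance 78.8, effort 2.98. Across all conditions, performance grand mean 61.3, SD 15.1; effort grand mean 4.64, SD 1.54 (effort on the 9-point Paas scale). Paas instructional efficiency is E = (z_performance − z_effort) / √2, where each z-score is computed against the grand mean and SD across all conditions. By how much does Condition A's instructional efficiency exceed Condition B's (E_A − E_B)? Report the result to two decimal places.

Condition A: z_P = (76.5 − 61.3)/15.1 = 1.0066; z_E = (6.92 − 4.64)/1.54 = 1.4805; E_A = (1.0066 − 1.4805)/√2 = -0.3351.
Condition B: z_P = (78.8 − 61.3)/15.1 = 1.1589; z_E = (2.98 − 4.64)/1.54 = -1.0779; E_B = (1.1589 − (-1.0779))/√2 = 1.5817.
E_A − E_B = -0.3351 − 1.5817 = -1.9168 ≈ -1.92.

-1.92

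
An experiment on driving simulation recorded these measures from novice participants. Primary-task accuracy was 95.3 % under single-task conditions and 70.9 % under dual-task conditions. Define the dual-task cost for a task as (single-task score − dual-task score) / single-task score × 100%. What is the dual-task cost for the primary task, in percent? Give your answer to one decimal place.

25.6

Cost = (95.3 − 70.9) / 95.3 × 100%
     = 24.4000 / 95.3 × 100% = 25.6034%.
≈ 25.6%.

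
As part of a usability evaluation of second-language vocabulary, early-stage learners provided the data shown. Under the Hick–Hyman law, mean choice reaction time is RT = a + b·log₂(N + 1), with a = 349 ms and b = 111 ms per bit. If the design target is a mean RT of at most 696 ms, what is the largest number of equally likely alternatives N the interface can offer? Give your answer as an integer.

7

Set 349 + 111·log₂(N + 1) ≤ 696.
log₂(N + 1) ≤ (696 − 349) / 111 = 3.1261.
N + 1 ≤ 2^3.1261 = 8.7307.
N ≤ 7.7307, so the largest integer N is 7.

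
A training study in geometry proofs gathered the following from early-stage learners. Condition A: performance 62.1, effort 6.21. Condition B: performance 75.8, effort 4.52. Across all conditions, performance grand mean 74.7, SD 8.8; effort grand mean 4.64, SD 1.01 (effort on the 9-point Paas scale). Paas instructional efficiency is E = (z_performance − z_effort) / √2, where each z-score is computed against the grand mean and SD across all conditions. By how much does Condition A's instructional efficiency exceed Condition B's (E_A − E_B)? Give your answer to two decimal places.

-2.28

Condition A: z_P = (62.1 − 74.7)/8.8 = -1.4318; z_E = (6.21 − 4.64)/1.01 = 1.5545; E_A = (-1.4318 − 1.5545)/√2 = -2.1116.
Condition B: z_P = (75.8 − 74.7)/8.8 = 0.1250; z_E = (4.52 − 4.64)/1.01 = -0.1188; E_B = (0.1250 − (-0.1188))/√2 = 0.1724.
E_A − E_B = -2.1116 − 0.1724 = -2.2840 ≈ -2.28.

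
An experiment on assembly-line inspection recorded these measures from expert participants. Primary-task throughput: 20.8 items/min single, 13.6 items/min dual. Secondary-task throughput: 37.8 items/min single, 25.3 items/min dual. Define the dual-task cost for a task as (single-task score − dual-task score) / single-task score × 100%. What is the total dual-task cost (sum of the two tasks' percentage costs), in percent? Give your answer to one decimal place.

67.7

Primary cost = (20.8 − 13.6) / 20.8 × 100% = 34.6154%.
Secondary cost = (37.8 − 25.3) / 37.8 × 100% = 33.0688%.
Total = 34.6154% + 33.0688% = 67.6842% ≈ 67.7%.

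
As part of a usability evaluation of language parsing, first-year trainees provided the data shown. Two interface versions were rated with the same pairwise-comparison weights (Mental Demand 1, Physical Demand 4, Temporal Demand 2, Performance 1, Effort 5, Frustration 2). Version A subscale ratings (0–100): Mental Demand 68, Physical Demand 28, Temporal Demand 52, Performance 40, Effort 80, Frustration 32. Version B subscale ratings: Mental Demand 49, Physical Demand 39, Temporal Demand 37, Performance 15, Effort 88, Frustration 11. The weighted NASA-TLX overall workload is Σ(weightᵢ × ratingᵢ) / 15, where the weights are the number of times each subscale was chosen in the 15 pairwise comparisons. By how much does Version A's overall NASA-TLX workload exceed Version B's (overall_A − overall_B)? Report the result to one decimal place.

Version A weighted sum = 1·68 + 4·28 + 2·52 + 1·40 + 5·80 + 2·32 = 68 + 112 + 104 + 40 + 400 + 64 = 788; overall_A = 788/15 = 52.5333.
Version B weighted sum = 1·49 + 4·39 + 2·37 + 1·15 + 5·88 + 2·11 = 49 + 156 + 74 + 15 + 440 + 22 = 756; overall_B = 756/15 = 50.4000.
Difference = 52.5333 − 50.4000 = 2.1333 ≈ 2.1.

2.1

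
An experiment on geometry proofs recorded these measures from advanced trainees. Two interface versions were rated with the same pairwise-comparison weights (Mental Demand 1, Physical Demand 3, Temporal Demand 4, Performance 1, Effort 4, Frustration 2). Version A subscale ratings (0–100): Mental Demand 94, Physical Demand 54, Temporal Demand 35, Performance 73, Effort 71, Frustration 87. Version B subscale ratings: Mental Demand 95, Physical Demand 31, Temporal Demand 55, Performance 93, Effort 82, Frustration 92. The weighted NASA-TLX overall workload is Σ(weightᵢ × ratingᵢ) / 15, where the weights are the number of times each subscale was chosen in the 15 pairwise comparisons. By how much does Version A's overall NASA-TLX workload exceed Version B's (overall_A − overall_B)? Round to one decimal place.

Version A weighted sum = 1·94 + 3·54 + 4·35 + 1·73 + 4·71 + 2·87 = 94 + 162 + 140 + 73 + 284 + 174 = 927; overall_A = 927/15 = 61.8000.
Version B weighted sum = 1·95 + 3·31 + 4·55 + 1·93 + 4·82 + 2·92 = 95 + 93 + 220 + 93 + 328 + 184 = 1013; overall_B = 1013/15 = 67.5333.
Difference = 61.8000 − 67.5333 = -5.7333 ≈ -5.7.

-5.7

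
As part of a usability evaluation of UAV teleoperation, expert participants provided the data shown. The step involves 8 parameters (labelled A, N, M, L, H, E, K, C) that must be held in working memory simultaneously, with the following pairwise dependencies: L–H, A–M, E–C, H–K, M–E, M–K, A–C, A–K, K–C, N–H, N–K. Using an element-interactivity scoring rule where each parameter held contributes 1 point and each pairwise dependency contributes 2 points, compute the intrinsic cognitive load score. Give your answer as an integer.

Count of parameters held simultaneously: 8.
Count of pairwise dependencies listed: 11.
Element contribution: 8 × 1 = 8.
Interaction contribution: 11 × 2 = 22.
Intrinsic load = 8 + 22 = 30.

30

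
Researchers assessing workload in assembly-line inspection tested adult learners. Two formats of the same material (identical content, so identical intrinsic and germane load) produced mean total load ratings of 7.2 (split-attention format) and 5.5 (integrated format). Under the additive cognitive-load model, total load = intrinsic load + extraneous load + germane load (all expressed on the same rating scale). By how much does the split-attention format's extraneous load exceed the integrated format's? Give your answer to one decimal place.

1.7

Intrinsic and germane load are equal across formats, so the difference in total load equals the difference in extraneous load.
Extraneous-load difference = 7.2 − 5.5 = 1.7.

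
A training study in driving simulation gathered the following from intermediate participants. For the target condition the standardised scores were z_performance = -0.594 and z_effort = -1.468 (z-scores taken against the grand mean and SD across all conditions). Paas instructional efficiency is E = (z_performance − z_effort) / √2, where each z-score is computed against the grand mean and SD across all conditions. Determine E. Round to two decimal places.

0.62

z_P − z_E = -0.594 − (-1.468) = 0.8740.
E = 0.8740 / √2 = 0.8740 / 1.41421 = 0.6180 ≈ 0.62.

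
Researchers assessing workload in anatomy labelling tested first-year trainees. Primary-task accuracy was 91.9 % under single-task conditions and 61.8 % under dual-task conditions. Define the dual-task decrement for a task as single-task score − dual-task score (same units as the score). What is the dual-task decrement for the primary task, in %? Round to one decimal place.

Decrement = 91.9 − 61.8 = 30.1000 % ≈ 30.1 %.

30.1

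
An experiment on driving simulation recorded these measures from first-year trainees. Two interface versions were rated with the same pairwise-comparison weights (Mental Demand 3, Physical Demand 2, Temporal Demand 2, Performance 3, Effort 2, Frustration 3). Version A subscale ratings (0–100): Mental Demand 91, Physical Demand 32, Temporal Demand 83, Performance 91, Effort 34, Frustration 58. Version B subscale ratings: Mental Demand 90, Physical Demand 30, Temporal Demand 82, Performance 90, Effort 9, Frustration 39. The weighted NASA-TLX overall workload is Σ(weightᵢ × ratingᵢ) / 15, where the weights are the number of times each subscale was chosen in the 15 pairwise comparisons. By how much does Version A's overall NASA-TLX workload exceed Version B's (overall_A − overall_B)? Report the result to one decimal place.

Version A weighted sum = 3·91 + 2·32 + 2·83 + 3·91 + 2·34 + 3·58 = 273 + 64 + 166 + 273 + 68 + 174 = 1018; overall_A = 1018/15 = 67.8667.
Version B weighted sum = 3·90 + 2·30 + 2·82 + 3·90 + 2·9 + 3·39 = 270 + 60 + 164 + 270 + 18 + 117 = 899; overall_B = 899/15 = 59.9333.
Difference = 67.8667 − 59.9333 = 7.9334 ≈ 7.9.

7.9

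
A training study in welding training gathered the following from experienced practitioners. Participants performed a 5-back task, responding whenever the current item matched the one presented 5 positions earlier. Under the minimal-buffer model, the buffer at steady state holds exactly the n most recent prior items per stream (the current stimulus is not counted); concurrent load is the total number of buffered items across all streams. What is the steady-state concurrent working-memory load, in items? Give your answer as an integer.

The buffer holds the 5 most recent prior items.
Steady-state concurrent load = 5 items.

5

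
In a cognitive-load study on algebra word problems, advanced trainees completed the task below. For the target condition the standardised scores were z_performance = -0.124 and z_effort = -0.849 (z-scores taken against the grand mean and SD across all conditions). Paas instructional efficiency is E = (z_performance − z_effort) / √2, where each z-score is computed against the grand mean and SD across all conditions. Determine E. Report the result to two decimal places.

0.51

z_P − z_E = -0.124 − (-0.849) = 0.7250.
E = 0.7250 / √2 = 0.7250 / 1.41421 = 0.5127 ≈ 0.51.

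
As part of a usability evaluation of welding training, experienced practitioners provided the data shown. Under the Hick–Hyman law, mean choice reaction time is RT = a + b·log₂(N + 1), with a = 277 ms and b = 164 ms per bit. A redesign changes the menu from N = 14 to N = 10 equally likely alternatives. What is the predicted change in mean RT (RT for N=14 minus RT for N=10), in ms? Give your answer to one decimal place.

73.4

RT(14) = 277 + 164·log₂(15) = 277 + 164·3.9069 = 917.7316 ms.
RT(10) = 277 + 164·log₂(11) = 277 + 164·3.4594 = 844.3416 ms.
Difference = 917.7316 − 844.3416 = 73.3900 ≈ 73.4 ms.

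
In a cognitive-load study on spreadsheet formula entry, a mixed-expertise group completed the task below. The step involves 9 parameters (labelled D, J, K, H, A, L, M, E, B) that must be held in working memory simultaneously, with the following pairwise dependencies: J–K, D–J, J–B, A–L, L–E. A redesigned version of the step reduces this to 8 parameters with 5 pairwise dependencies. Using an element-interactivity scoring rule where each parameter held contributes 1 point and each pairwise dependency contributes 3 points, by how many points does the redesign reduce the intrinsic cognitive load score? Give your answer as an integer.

Original: 9 × 1 + 5 × 3 = 9 + 15 = 24.
Redesigned: 8 × 1 + 5 × 3 = 8 + 15 = 23.
Reduction = 24 − 23 = 1.

1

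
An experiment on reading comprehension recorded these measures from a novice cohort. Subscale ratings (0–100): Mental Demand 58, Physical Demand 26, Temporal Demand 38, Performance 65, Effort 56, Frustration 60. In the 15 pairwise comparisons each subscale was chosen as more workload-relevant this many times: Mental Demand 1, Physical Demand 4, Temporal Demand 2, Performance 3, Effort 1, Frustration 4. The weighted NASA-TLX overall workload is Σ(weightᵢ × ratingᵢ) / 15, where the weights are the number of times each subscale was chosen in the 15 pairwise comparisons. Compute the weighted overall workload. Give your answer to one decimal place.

The tallies are the weights (they sum to 15).
Weighted sum = 1·58 + 4·26 + 2·38 + 3·65 + 1·56 + 4·60
            = 58 + 104 + 76 + 195 + 56 + 240 = 729.
Overall workload = 729 / 15 = 48.6000 ≈ 48.6.

48.6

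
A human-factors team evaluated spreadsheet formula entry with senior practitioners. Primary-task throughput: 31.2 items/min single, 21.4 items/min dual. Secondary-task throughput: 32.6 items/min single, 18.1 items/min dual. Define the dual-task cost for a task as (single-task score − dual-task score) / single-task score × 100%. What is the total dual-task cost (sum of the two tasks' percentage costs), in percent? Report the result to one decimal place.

75.9

Primary cost = (31.2 − 21.4) / 31.2 × 100% = 31.4103%.
Secondary cost = (32.6 − 18.1) / 32.6 × 100% = 44.4785%.
Total = 31.4103% + 44.4785% = 75.8888% ≈ 75.9%.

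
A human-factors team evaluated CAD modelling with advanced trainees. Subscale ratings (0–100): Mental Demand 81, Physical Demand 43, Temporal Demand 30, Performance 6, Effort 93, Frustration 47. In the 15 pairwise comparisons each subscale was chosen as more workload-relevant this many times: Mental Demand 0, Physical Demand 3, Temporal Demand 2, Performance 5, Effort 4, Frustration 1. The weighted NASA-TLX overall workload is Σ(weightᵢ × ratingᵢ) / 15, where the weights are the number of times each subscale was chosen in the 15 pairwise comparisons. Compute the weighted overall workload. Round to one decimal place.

The tallies are the weights (they sum to 15).
Weighted sum = 0·81 + 3·43 + 2·30 + 5·6 + 4·93 + 1·47
            = 0 + 129 + 60 + 30 + 372 + 47 = 638.
Overall workload = 638 / 15 = 42.5333 ≈ 42.5.

42.5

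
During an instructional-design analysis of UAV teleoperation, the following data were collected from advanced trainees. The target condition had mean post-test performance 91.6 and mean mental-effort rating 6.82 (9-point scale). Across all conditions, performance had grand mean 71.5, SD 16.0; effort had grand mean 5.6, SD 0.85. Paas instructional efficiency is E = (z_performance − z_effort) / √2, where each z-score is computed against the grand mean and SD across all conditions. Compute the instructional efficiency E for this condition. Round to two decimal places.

-0.13

z_performance = (91.6 − 71.5) / 16.0 = 20.1000 / 16.0 = 1.2562.
z_effort = (6.82 − 5.6) / 0.85 = 1.2200 / 0.85 = 1.4353.
z_P − z_E = 1.2562 − 1.4353 = -0.1791.
E = -0.1791 / √2 = -0.1791 / 1.41421 = -0.1266 ≈ -0.13.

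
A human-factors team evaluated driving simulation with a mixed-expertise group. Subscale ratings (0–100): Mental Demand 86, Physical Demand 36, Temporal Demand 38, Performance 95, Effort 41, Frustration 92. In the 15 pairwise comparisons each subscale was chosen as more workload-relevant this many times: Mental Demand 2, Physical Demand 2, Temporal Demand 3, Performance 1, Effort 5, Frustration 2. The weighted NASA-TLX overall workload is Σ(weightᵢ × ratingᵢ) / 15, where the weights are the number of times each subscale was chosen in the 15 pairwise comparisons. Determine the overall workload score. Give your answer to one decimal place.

56.1

The tallies are the weights (they sum to 15).
Weighted sum = 2·86 + 2·36 + 3·38 + 1·95 + 5·41 + 2·92
            = 172 + 72 + 114 + 95 + 205 + 184 = 842.
Overall workload = 842 / 15 = 56.1333 ≈ 56.1.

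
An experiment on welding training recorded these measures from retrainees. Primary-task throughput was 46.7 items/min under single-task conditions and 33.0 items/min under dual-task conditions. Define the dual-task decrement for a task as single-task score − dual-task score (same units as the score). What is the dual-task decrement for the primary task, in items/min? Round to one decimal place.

Decrement = 46.7 − 33.0 = 13.7000 items/min ≈ 13.7 items/min.

13.7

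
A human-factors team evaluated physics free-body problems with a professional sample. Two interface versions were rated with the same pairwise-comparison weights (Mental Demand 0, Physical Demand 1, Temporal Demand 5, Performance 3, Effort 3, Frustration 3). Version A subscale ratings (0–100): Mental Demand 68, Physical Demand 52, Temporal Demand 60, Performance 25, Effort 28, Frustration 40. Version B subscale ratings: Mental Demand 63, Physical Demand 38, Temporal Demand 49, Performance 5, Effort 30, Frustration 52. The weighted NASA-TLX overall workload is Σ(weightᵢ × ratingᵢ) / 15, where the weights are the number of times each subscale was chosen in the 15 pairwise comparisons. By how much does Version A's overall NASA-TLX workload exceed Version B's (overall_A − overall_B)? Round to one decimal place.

5.8

Version A weighted sum = 0·68 + 1·52 + 5·60 + 3·25 + 3·28 + 3·40 = 0 + 52 + 300 + 75 + 84 + 120 = 631; overall_A = 631/15 = 42.0667.
Version B weighted sum = 0·63 + 1·38 + 5·49 + 3·5 + 3·30 + 3·52 = 0 + 38 + 245 + 15 + 90 + 156 = 544; overall_B = 544/15 = 36.2667.
Difference = 42.0667 − 36.2667 = 5.8000 ≈ 5.8.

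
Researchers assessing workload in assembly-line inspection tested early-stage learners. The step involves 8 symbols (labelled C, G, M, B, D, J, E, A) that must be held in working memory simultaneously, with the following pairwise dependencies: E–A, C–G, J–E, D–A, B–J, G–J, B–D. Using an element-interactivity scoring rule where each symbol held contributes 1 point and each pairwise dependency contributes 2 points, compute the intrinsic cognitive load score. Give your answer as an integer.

22

Count of symbols held simultaneously: 8.
Count of pairwise dependencies listed: 7.
Element contribution: 8 × 1 = 8.
Interaction contribution: 7 × 2 = 14.
Intrinsic load = 8 + 14 = 22.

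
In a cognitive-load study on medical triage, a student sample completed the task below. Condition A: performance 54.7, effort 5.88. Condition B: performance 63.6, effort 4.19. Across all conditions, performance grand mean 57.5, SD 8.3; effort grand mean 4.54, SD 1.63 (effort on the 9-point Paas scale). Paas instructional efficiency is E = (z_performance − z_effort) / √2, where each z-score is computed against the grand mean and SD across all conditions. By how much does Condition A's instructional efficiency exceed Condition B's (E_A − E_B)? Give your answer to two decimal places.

-1.49

Condition A: z_P = (54.7 − 57.5)/8.3 = -0.3373; z_E = (5.88 − 4.54)/1.63 = 0.8221; E_A = (-0.3373 − 0.8221)/√2 = -0.8198.
Condition B: z_P = (63.6 − 57.5)/8.3 = 0.7349; z_E = (4.19 − 4.54)/1.63 = -0.2147; E_B = (0.7349 − (-0.2147))/√2 = 0.6715.
E_A − E_B = -0.8198 − 0.6715 = -1.4913 ≈ -1.49.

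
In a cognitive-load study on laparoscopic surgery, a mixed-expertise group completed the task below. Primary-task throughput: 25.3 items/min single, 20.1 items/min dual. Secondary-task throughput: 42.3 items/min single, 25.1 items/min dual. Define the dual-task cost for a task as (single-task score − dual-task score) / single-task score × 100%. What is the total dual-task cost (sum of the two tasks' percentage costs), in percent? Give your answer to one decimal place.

Primary cost = (25.3 − 20.1) / 25.3 × 100% = 20.5534%.
Secondary cost = (42.3 − 25.1) / 42.3 × 100% = 40.6619%.
Total = 20.5534% + 40.6619% = 61.2153% ≈ 61.2%.

61.2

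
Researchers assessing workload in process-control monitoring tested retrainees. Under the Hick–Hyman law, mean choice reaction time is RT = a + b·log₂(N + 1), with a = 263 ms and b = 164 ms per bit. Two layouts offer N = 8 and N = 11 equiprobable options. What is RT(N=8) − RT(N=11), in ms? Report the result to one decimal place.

-68.1

RT(8) = 263 + 164·log₂(9) = 263 + 164·3.1699 = 782.8636 ms.
RT(11) = 263 + 164·log₂(12) = 263 + 164·3.5850 = 850.9400 ms.
Difference = 782.8636 − 850.9400 = -68.0764 ≈ -68.1 ms.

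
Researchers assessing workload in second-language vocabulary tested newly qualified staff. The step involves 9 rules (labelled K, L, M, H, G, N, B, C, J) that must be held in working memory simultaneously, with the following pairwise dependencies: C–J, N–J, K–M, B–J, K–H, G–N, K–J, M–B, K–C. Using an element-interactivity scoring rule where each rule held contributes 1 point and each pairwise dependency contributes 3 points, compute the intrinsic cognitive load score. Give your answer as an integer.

Count of rules held simultaneously: 9.
Count of pairwise dependencies listed: 9.
Element contribution: 9 × 1 = 9.
Interaction contribution: 9 × 3 = 27.
Intrinsic load = 9 + 27 = 36.

36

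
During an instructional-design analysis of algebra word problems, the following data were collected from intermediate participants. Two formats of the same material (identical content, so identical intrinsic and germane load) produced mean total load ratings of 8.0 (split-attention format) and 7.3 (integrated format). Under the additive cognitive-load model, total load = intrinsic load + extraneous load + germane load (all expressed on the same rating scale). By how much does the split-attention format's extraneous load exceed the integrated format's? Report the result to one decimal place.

Intrinsic and germane load are equal across formats, so the difference in total load equals the difference in extraneous load.
Extraneous-load difference = 8.0 − 7.3 = 0.7.

0.7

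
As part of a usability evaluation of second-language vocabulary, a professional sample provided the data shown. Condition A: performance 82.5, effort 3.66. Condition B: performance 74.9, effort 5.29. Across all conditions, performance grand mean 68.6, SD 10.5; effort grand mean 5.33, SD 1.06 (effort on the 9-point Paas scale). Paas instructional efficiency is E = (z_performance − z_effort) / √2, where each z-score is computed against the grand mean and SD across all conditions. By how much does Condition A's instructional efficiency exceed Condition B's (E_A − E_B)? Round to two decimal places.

1.60

Condition A: z_P = (82.5 − 68.6)/10.5 = 1.3238; z_E = (3.66 − 5.33)/1.06 = -1.5755; E_A = (1.3238 − (-1.5755))/√2 = 2.0501.
Condition B: z_P = (74.9 − 68.6)/10.5 = 0.6000; z_E = (5.29 − 5.33)/1.06 = -0.0377; E_B = (0.6000 − (-0.0377))/√2 = 0.4509.
E_A − E_B = 2.0501 − 0.4509 = 1.5992 ≈ 1.60.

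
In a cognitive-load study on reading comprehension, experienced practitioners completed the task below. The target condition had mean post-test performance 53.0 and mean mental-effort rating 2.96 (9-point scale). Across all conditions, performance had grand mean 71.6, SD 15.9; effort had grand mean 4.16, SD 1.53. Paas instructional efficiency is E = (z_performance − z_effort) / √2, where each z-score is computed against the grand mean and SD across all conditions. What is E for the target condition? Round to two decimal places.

z_performance = (53.0 − 71.6) / 15.9 = -18.6000 / 15.9 = -1.1698.
z_effort = (2.96 − 4.16) / 1.53 = -1.2000 / 1.53 = -0.7843.
z_P − z_E = -1.1698 − (-0.7843) = -0.3855.
E = -0.3855 / √2 = -0.3855 / 1.41421 = -0.2726 ≈ -0.27.

-0.27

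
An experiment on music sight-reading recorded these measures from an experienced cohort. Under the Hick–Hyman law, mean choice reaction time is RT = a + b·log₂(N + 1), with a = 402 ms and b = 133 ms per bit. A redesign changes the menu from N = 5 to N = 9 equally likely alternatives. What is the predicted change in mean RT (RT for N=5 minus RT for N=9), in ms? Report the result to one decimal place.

RT(5) = 402 + 133·log₂(6) = 402 + 133·2.5850 = 745.8050 ms.
RT(9) = 402 + 133·log₂(10) = 402 + 133·3.3219 = 843.8127 ms.
Difference = 745.8050 − 843.8127 = -98.0077 ≈ -98.0 ms.

-98.0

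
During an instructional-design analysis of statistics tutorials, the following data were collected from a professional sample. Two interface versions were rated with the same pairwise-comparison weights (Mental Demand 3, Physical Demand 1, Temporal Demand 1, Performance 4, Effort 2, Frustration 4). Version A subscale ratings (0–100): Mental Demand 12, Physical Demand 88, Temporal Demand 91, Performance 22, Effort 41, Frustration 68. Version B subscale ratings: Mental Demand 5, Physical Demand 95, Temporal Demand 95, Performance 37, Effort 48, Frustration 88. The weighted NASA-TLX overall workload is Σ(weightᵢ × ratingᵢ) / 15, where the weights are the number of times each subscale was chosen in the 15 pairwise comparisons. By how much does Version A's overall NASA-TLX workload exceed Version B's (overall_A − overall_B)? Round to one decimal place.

Version A weighted sum = 3·12 + 1·88 + 1·91 + 4·22 + 2·41 + 4·68 = 36 + 88 + 91 + 88 + 82 + 272 = 657; overall_A = 657/15 = 43.8000.
Version B weighted sum = 3·5 + 1·95 + 1·95 + 4·37 + 2·48 + 4·88 = 15 + 95 + 95 + 148 + 96 + 352 = 801; overall_B = 801/15 = 53.4000.
Difference = 43.8000 − 53.4000 = -9.6000 ≈ -9.6.

-9.6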